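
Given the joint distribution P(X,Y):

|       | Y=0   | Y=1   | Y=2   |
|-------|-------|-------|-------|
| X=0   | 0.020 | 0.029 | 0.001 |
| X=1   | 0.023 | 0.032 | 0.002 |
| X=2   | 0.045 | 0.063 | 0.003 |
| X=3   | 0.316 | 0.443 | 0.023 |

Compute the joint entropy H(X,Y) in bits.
2.2214 bits

H(X,Y) = -Σ_{x,y} P(x,y) log₂ P(x,y). Per-cell terms -P(x,y)·log₂P(x,y):
  X=0: 0.112877, 0.148126, 0.009966
  X=1: 0.125171, 0.158905, 0.017932
  X=2: 0.201327, 0.251276, 0.025142
  X=3: 0.525193, 0.520357, 0.125171
Sum of the 12 terms: H(X,Y) = 2.2214 bits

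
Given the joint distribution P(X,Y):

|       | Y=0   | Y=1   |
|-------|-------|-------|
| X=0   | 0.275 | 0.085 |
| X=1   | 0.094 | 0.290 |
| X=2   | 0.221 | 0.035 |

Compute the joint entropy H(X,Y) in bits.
2.3036 bits

H(X,Y) = -Σ_{x,y} P(x,y) log₂ P(x,y). Per-cell terms -P(x,y)·log₂P(x,y):
  X=0: 0.51219, 0.30229
  X=1: 0.32065, 0.51790
  X=2: 0.48131, 0.16928
Sum of the 6 terms: H(X,Y) = 2.3036 bits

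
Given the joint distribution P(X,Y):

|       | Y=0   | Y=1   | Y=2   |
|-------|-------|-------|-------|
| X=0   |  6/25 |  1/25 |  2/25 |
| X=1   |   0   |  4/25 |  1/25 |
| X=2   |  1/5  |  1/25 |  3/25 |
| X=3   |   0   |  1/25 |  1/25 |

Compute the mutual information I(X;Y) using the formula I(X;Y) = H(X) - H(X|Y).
0.3978 bits

I(X;Y) = H(X) - H(X|Y)

Marginal of X (row sums):
  P(X=0) = 6/25 + 1/25 + 2/25 = 9/25
  P(X=1) = 0 + 4/25 + 1/25 = 1/5
  P(X=2) = 1/5 + 1/25 + 3/25 = 9/25
  P(X=3) = 0 + 1/25 + 1/25 = 2/25
H(X) = -[(9/25)·log₂(9/25) + (1/5)·log₂(1/5) + (9/25)·log₂(9/25) + (2/25)·log₂(2/25)]
  = 0.5306 + 0.4644 + 0.5306 + 0.2915 = 1.8171 bits

Marginal of Y (column sums):
  P(Y=0) = 6/25 + 0 + 1/5 + 0 = 11/25
  P(Y=1) = 1/25 + 4/25 + 1/25 + 1/25 = 7/25
  P(Y=2) = 2/25 + 1/25 + 3/25 + 1/25 = 7/25
H(X|Y) = Σ_y P(y)·H(X|Y=y):
  Y=0: P(Y=0) = 11/25, P(X|Y=0) = (6/11, 0, 5/11, 0) → H(X|Y=0) = 0.9940
  Y=1: P(Y=1) = 7/25, P(X|Y=1) = (1/7, 4/7, 1/7, 1/7) → H(X|Y=1) = 1.6645
  Y=2: P(Y=2) = 7/25, P(X|Y=2) = (2/7, 1/7, 3/7, 1/7) → H(X|Y=2) = 1.8424
H(X|Y) = (11/25)·0.9940 + (7/25)·1.6645 + (7/25)·1.8424 = 1.4193 bits

I(X;Y) = H(X) - H(X|Y) = 1.8171 - 1.4193 = 0.3978 bits

Cross-check via I(X;Y) = H(X) + H(Y) - H(X,Y): computing H(Y) from the column sums and H(X,Y) from the 12 cells in the same way gives H(Y) = 1.5496 bits and H(X,Y) = 2.9689 bits, so
I(X;Y) = 1.8171 + 1.5496 - 2.9689 = 0.3978 bits ✓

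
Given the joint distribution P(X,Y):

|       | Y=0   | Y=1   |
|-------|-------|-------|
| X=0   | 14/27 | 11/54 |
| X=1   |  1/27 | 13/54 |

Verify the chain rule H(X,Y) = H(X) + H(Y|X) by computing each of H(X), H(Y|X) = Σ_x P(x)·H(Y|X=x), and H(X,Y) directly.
H(X) = 0.8524 bits, H(Y|X) = 0.7772 bits, H(X,Y) = 1.6296 bits

Marginal of X (row sums):
  P(X=0) = 14/27 + 11/54 = 13/18
  P(X=1) = 1/27 + 13/54 = 5/18
H(X) = -[(13/18)·log₂(13/18) + (5/18)·log₂(5/18)]
  = 0.3391 + 0.5133 = 0.8524 bits

H(Y|X) = Σ_x P(x)·H(Y|X=x):
  X=0: P(X=0) = 13/18, P(Y|X=0) = (28/39, 11/39) → H(Y|X=0) = 0.8582
  X=1: P(X=1) = 5/18, P(Y|X=1) = (2/15, 13/15) → H(Y|X=1) = 0.5665
H(Y|X) = (13/18)·0.8582 + (5/18)·0.5665 = 0.7772 bits

H(X,Y) = -Σ_{x,y} P(x,y) log₂ P(x,y). Per-cell terms -P(x,y)·log₂P(x,y):
  X=0: 0.4913, 0.4676
  X=1: 0.1761, 0.4946
Sum of the 4 terms: H(X,Y) = 1.6296 bits

Chain rule check:
  H(X) + H(Y|X) = 0.8524 + 0.7772 = 1.6296 bits
  H(X,Y) = 1.6296 bits
✓ Chain rule verified.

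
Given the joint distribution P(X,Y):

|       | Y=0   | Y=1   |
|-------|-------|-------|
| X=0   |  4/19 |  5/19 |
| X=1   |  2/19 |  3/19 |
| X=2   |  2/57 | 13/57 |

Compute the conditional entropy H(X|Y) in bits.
1.4635 bits

H(X|Y) = H(X,Y) - H(Y)

H(X,Y) = -Σ_{x,y} P(x,y) log₂ P(x,y). Per-cell terms -P(x,y)·log₂P(x,y):
  X=0: 0.473248, 0.506842
  X=1: 0.341887, 0.420468
  X=2: 0.169575, 0.486348
Sum of the 6 terms: H(X,Y) = 2.39837 bits

Marginal of Y (column sums):
  P(Y=0) = 4/19 + 2/19 + 2/57 = 20/57
  P(Y=1) = 5/19 + 3/19 + 13/57 = 37/57
H(Y) = -[(20/57)·log₂(20/57) + (37/57)·log₂(37/57)]
  = 0.530162 + 0.404687 = 0.93485 bits

H(X|Y) = H(X,Y) - H(Y) = 2.39837 - 0.93485 = 1.4635 bits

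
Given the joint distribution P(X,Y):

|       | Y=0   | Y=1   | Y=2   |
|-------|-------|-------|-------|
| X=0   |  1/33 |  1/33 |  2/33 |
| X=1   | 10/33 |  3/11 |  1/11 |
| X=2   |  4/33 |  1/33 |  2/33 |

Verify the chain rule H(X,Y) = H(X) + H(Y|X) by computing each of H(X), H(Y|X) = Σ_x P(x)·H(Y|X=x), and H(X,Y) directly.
H(X) = 1.2335 bits, H(Y|X) = 1.4320 bits, H(X,Y) = 2.6655 bits

Marginal of X (row sums):
  P(X=0) = 1/33 + 1/33 + 2/33 = 4/33
  P(X=1) = 10/33 + 3/11 + 1/11 = 2/3
  P(X=2) = 4/33 + 1/33 + 2/33 = 7/33
H(X) = -[(4/33)·log₂(4/33) + (2/3)·log₂(2/3) + (7/33)·log₂(7/33)]
  = 0.36902 + 0.38998 + 0.47452 = 1.2335 bits

H(Y|X) = Σ_x P(x)·H(Y|X=x):
  X=0: P(X=0) = 4/33, P(Y|X=0) = (1/4, 1/4, 1/2) → H(Y|X=0) = 1.50000
  X=1: P(X=1) = 2/3, P(Y|X=1) = (5/11, 9/22, 3/22) → H(Y|X=1) = 1.43655
  X=2: P(X=2) = 7/33, P(Y|X=2) = (4/7, 1/7, 2/7) → H(Y|X=2) = 1.37878
H(Y|X) = (4/33)·1.50000 + (2/3)·1.43655 + (7/33)·1.37878 = 1.4320 bits

H(X,Y) = -Σ_{x,y} P(x,y) log₂ P(x,y). Per-cell terms -P(x,y)·log₂P(x,y):
  X=0: 0.15286, 0.15286, 0.24511
  X=1: 0.52196, 0.51122, 0.31449
  X=2: 0.36902, 0.15286, 0.24511
Sum of the 9 terms: H(X,Y) = 2.6655 bits

Chain rule check:
  H(X) + H(Y|X) = 1.2335 + 1.4320 = 2.6655 bits
  H(X,Y) = 2.6655 bits
✓ Chain rule verified.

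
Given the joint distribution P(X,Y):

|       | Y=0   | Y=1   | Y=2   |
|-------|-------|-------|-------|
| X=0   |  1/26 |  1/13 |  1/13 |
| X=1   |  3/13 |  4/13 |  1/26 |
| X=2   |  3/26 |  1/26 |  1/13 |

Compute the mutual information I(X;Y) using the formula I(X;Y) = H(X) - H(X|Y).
0.1489 bits

I(X;Y) = H(X) - H(X|Y)

Marginal of X (row sums):
  P(X=0) = 1/26 + 1/13 + 1/13 = 5/26
  P(X=1) = 3/13 + 4/13 + 1/26 = 15/26
  P(X=2) = 3/26 + 1/26 + 1/13 = 3/13
H(X) = -[(5/26)·log₂(5/26) + (15/26)·log₂(15/26) + (3/13)·log₂(3/13)]
  = 0.457406 + 0.457817 + 0.488187 = 1.40341 bits

Marginal of Y (column sums):
  P(Y=0) = 1/26 + 3/13 + 3/26 = 5/13
  P(Y=1) = 1/13 + 4/13 + 1/26 = 11/26
  P(Y=2) = 1/13 + 1/26 + 1/13 = 5/26
H(X|Y) = Σ_y P(y)·H(X|Y=y):
  Y=0: P(Y=0) = 5/13, P(X|Y=0) = (1/10, 3/5, 3/10) → H(X|Y=0) = 1.295462
  Y=1: P(Y=1) = 11/26, P(X|Y=1) = (2/11, 8/11, 1/11) → H(X|Y=1) = 1.095795
  Y=2: P(Y=2) = 5/26, P(X|Y=2) = (2/5, 1/5, 2/5) → H(X|Y=2) = 1.521928
H(X|Y) = (5/13)·1.295462 + (11/26)·1.095795 + (5/26)·1.521928 = 1.25454 bits

I(X;Y) = H(X) - H(X|Y) = 1.40341 - 1.25454 = 0.1489 bits

Cross-check via I(X;Y) = H(X) + H(Y) - H(X,Y): computing H(Y) from the column sums and H(X,Y) from the 9 cells in the same way gives H(Y) = 1.51264 bits and H(X,Y) = 2.76718 bits, so
I(X;Y) = 1.40341 + 1.51264 - 2.76718 = 0.1489 bits ✓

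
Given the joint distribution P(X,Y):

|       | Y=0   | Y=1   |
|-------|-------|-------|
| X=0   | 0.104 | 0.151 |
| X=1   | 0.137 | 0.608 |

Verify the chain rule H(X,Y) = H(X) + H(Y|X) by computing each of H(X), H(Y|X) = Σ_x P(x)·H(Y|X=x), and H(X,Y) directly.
H(X) = 0.8191 bits, H(Y|X) = 0.7617 bits, H(X,Y) = 1.5808 bits

Marginal of X (row sums):
  P(X=0) = 0.104 + 0.151 = 0.255
  P(X=1) = 0.137 + 0.608 = 0.745
H(X) = -[0.255·log₂(0.255) + 0.745·log₂(0.745)]
  = 0.5027 + 0.3164 = 0.8191 bits

H(Y|X) = Σ_x P(x)·H(Y|X=x):
  X=0: P(X=0) = 0.255, P(Y|X=0) = (104/255, 151/255) → H(Y|X=0) = 0.9754
  X=1: P(X=1) = 0.745, P(Y|X=1) = (137/745, 608/745) → H(Y|X=1) = 0.6885
H(Y|X) = 0.255·0.9754 + 0.745·0.6885 = 0.7617 bits

H(X,Y) = -Σ_{x,y} P(x,y) log₂ P(x,y). Per-cell terms -P(x,y)·log₂P(x,y):
  X=0: 0.3396, 0.4118
  X=1: 0.3929, 0.4365
Sum of the 4 terms: H(X,Y) = 1.5808 bits

Chain rule check:
  H(X) + H(Y|X) = 0.8191 + 0.7617 = 1.5808 bits
  H(X,Y) = 1.5808 bits
✓ Chain rule verified.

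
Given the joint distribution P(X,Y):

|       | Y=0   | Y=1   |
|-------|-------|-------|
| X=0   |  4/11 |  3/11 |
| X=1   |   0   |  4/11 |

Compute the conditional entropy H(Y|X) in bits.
0.6270 bits

H(Y|X) = H(X,Y) - H(X)

H(X,Y) = -Σ_{x,y} P(x,y) log₂ P(x,y). Per-cell terms -P(x,y)·log₂P(x,y):
  X=0: 0.53070, 0.51122
  X=1: 0.00000, 0.53070
  (cells with P = 0 contribute 0)
Sum of the 4 terms: H(X,Y) = 1.57262 bits

Marginal of X (row sums):
  P(X=0) = 4/11 + 3/11 = 7/11
  P(X=1) = 0 + 4/11 = 4/11
H(X) = -[(7/11)·log₂(7/11) + (4/11)·log₂(4/11)]
  = 0.41496 + 0.53070 = 0.94566 bits

H(Y|X) = H(X,Y) - H(X) = 1.57262 - 0.94566 = 0.6270 bits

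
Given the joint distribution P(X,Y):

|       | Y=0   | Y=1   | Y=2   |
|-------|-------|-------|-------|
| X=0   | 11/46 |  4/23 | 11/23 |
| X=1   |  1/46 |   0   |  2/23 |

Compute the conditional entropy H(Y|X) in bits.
1.3719 bits

H(Y|X) = H(X,Y) - H(X)

H(X,Y) = -Σ_{x,y} P(x,y) log₂ P(x,y). Per-cell terms -P(x,y)·log₂P(x,y):
  X=0: 0.4936, 0.4389, 0.5089
  X=1: 0.1201, 0.0000, 0.3064
  (cells with P = 0 contribute 0)
Sum of the 6 terms: H(X,Y) = 1.8679 bits

Marginal of X (row sums):
  P(X=0) = 11/46 + 4/23 + 11/23 = 41/46
  P(X=1) = 1/46 + 0 + 2/23 = 5/46
H(X) = -[(41/46)·log₂(41/46) + (5/46)·log₂(5/46)]
  = 0.1480 + 0.3480 = 0.4960 bits

H(Y|X) = H(X,Y) - H(X) = 1.8679 - 0.4960 = 1.3719 bits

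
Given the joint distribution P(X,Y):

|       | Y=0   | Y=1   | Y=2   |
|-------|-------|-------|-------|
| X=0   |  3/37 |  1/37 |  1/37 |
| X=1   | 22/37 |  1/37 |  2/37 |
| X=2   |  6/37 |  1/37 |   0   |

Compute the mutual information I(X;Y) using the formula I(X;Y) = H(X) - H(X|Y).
0.0723 bits

I(X;Y) = H(X) - H(X|Y)

Marginal of X (row sums):
  P(X=0) = 3/37 + 1/37 + 1/37 = 5/37
  P(X=1) = 22/37 + 1/37 + 2/37 = 25/37
  P(X=2) = 6/37 + 1/37 + 0 = 7/37
H(X) = -[(5/37)·log₂(5/37) + (25/37)·log₂(25/37) + (7/37)·log₂(7/37)]
  = 0.39021 + 0.38216 + 0.45445 = 1.22682 bits

Marginal of Y (column sums):
  P(Y=0) = 3/37 + 22/37 + 6/37 = 31/37
  P(Y=1) = 1/37 + 1/37 + 1/37 = 3/37
  P(Y=2) = 1/37 + 2/37 + 0 = 3/37
H(X|Y) = Σ_y P(y)·H(X|Y=y):
  Y=0: P(Y=0) = 31/37, P(X|Y=0) = (3/31, 22/31, 6/31) → H(X|Y=0) = 1.13574
  Y=1: P(Y=1) = 3/37, P(X|Y=1) = (1/3, 1/3, 1/3) → H(X|Y=1) = 1.58496
  Y=2: P(Y=2) = 3/37, P(X|Y=2) = (1/3, 2/3, 0) → H(X|Y=2) = 0.91830
H(X|Y) = (31/37)·1.13574 + (3/37)·1.58496 + (3/37)·0.91830 = 1.15453 bits

I(X;Y) = H(X) - H(X|Y) = 1.22682 - 1.15453 = 0.0723 bits

Cross-check via I(X;Y) = H(X) + H(Y) - H(X,Y): computing H(Y) from the column sums and H(X,Y) from the 9 cells in the same way gives H(Y) = 0.80162 bits and H(X,Y) = 1.95615 bits, so
I(X;Y) = 1.22682 + 0.80162 - 1.95615 = 0.0723 bits ✓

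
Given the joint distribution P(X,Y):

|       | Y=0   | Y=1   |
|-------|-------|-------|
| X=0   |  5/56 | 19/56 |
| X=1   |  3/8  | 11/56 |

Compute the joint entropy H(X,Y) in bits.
1.8321 bits

H(X,Y) = -Σ_{x,y} P(x,y) log₂ P(x,y). Per-cell terms -P(x,y)·log₂P(x,y):
  X=0: 0.3112, 0.5291
  X=1: 0.5306, 0.4612
Sum of the 4 terms: H(X,Y) = 1.8321 bits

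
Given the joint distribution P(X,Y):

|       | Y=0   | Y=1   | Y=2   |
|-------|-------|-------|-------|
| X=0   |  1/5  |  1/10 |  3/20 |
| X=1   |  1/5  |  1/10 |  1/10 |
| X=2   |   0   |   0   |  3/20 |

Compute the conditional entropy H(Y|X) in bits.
1.2887 bits

H(Y|X) = H(X,Y) - H(X)

H(X,Y) = -Σ_{x,y} P(x,y) log₂ P(x,y). Per-cell terms -P(x,y)·log₂P(x,y):
  X=0: 0.4644, 0.3322, 0.4105
  X=1: 0.4644, 0.3322, 0.3322
  X=2: 0.0000, 0.0000, 0.4105
  (cells with P = 0 contribute 0)
Sum of the 9 terms: H(X,Y) = 2.7464 bits

Marginal of X (row sums):
  P(X=0) = 1/5 + 1/10 + 3/20 = 9/20
  P(X=1) = 1/5 + 1/10 + 1/10 = 2/5
  P(X=2) = 0 + 0 + 3/20 = 3/20
H(X) = -[(9/20)·log₂(9/20) + (2/5)·log₂(2/5) + (3/20)·log₂(3/20)]
  = 0.5184 + 0.5288 + 0.4105 = 1.4577 bits

H(Y|X) = H(X,Y) - H(X) = 2.7464 - 1.4577 = 1.2887 bits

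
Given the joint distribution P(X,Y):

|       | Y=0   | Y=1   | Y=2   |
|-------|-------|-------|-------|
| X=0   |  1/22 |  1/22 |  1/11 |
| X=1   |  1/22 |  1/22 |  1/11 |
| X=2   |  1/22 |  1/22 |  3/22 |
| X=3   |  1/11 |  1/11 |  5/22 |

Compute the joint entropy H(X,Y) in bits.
3.3520 bits

H(X,Y) = -Σ_{x,y} P(x,y) log₂ P(x,y). Per-cell terms -P(x,y)·log₂P(x,y):
  X=0: 0.2027, 0.2027, 0.3145
  X=1: 0.2027, 0.2027, 0.3145
  X=2: 0.2027, 0.2027, 0.3920
  X=3: 0.3145, 0.3145, 0.4858
Sum of the 12 terms: H(X,Y) = 3.3520 bits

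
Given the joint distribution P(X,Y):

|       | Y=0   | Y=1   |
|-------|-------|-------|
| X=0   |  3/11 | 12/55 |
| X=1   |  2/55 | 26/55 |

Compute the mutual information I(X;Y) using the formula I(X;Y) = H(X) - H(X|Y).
0.2166 bits

I(X;Y) = H(X) - H(X|Y)

Marginal of X (row sums):
  P(X=0) = 3/11 + 12/55 = 27/55
  P(X=1) = 2/55 + 26/55 = 28/55
H(X) = -[(27/55)·log₂(27/55) + (28/55)·log₂(28/55)]
  = 0.50390 + 0.49586 = 0.9998 bits

Marginal of Y (column sums):
  P(Y=0) = 3/11 + 2/55 = 17/55
  P(Y=1) = 12/55 + 26/55 = 38/55
H(X|Y) = Σ_y P(y)·H(X|Y=y):
  Y=0: P(Y=0) = 17/55, P(X|Y=0) = (15/17, 2/17) → H(X|Y=0) = 0.52256
  Y=1: P(Y=1) = 38/55, P(X|Y=1) = (6/19, 13/19) → H(X|Y=1) = 0.89974
H(X|Y) = (17/55)·0.52256 + (38/55)·0.89974 = 0.7832 bits

I(X;Y) = H(X) - H(X|Y) = 0.9998 - 0.7832 = 0.2166 bits

Cross-check via I(X;Y) = H(X) + H(Y) - H(X,Y): computing H(Y) from the column sums and H(X,Y) from the 4 cells in the same way gives H(Y) = 0.8921 bits and H(X,Y) = 1.6753 bits, so
I(X;Y) = 0.9998 + 0.8921 - 1.6753 = 0.2166 bits ✓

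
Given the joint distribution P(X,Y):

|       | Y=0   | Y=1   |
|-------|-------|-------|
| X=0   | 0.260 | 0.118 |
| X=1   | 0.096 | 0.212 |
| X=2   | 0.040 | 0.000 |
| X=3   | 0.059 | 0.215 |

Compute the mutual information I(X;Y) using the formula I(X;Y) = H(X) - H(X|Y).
0.1740 bits

I(X;Y) = H(X) - H(X|Y)

Marginal of X (row sums):
  P(X=0) = 0.260 + 0.118 = 0.378
  P(X=1) = 0.096 + 0.212 = 0.308
  P(X=2) = 0.040 + 0.000 = 0.040
  P(X=3) = 0.059 + 0.215 = 0.274
H(X) = -[0.378·log₂(0.378) + 0.308·log₂(0.308) + 0.040·log₂(0.040) + 0.274·log₂(0.274)]
  = 0.530539 + 0.523291 + 0.185754 + 0.511764 = 1.75135 bits

Marginal of Y (column sums):
  P(Y=0) = 0.260 + 0.096 + 0.040 + 0.059 = 0.455
  P(Y=1) = 0.118 + 0.212 + 0.000 + 0.215 = 0.545
H(X|Y) = Σ_y P(y)·H(X|Y=y):
  Y=0: P(Y=0) = 0.455, P(X|Y=0) = (4/7, 96/455, 8/91, 59/455) → H(X|Y=0) = 1.625492
  Y=1: P(Y=1) = 0.545, P(X|Y=1) = (118/545, 212/545, 0, 43/109) → H(X|Y=1) = 1.537209
H(X|Y) = 0.455·1.625492 + 0.545·1.537209 = 1.57738 bits

I(X;Y) = H(X) - H(X|Y) = 1.75135 - 1.57738 = 0.1740 bits

Cross-check via I(X;Y) = H(X) + H(Y) - H(X,Y): computing H(Y) from the column sums and H(X,Y) from the 8 cells in the same way gives H(Y) = 0.99415 bits and H(X,Y) = 2.57153 bits, so
I(X;Y) = 1.75135 + 0.99415 - 2.57153 = 0.1740 bits ✓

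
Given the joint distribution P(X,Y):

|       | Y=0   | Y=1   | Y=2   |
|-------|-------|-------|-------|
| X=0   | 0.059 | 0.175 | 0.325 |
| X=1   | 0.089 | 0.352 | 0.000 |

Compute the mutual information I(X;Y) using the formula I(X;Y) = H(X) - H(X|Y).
0.3631 bits

I(X;Y) = H(X) - H(X|Y)

Marginal of X (row sums):
  P(X=0) = 0.059 + 0.175 + 0.325 = 0.559
  P(X=1) = 0.089 + 0.352 + 0.000 = 0.441
H(X) = -[0.559·log₂(0.559) + 0.441·log₂(0.441)]
  = 0.469046 + 0.520887 = 0.98993 bits

Marginal of Y (column sums):
  P(Y=0) = 0.059 + 0.089 = 0.148
  P(Y=1) = 0.175 + 0.352 = 0.527
  P(Y=2) = 0.325 + 0.000 = 0.325
H(X|Y) = Σ_y P(y)·H(X|Y=y):
  Y=0: P(Y=0) = 0.148, P(X|Y=0) = (59/148, 89/148) → H(X|Y=0) = 0.970155
  Y=1: P(Y=1) = 0.527, P(X|Y=1) = (175/527, 352/527) → H(X|Y=1) = 0.917026
  Y=2: P(Y=2) = 0.325, P(X|Y=2) = (1, 0) → H(X|Y=2) = 0.000000
H(X|Y) = 0.148·0.970155 + 0.527·0.917026 + 0.325·0.000000 = 0.62686 bits

I(X;Y) = H(X) - H(X|Y) = 0.98993 - 0.62686 = 0.3631 bits

Cross-check via I(X;Y) = H(X) + H(Y) - H(X,Y): computing H(Y) from the column sums and H(X,Y) from the 6 cells in the same way gives H(Y) = 1.42193 bits and H(X,Y) = 2.04879 bits, so
I(X;Y) = 0.98993 + 1.42193 - 2.04879 = 0.3631 bits ✓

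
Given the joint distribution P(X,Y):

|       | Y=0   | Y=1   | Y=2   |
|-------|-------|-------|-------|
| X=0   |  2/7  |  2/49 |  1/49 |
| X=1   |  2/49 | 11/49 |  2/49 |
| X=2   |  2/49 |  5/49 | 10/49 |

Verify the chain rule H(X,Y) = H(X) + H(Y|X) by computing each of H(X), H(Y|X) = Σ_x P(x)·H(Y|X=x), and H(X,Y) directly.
H(X) = 1.5825 bits, H(Y|X) = 1.0896 bits, H(X,Y) = 2.6721 bits

Marginal of X (row sums):
  P(X=0) = 2/7 + 2/49 + 1/49 = 17/49
  P(X=1) = 2/49 + 11/49 + 2/49 = 15/49
  P(X=2) = 2/49 + 5/49 + 10/49 = 17/49
H(X) = -[(17/49)·log₂(17/49) + (15/49)·log₂(15/49) + (17/49)·log₂(17/49)]
  = 0.529861 + 0.522802 + 0.529861 = 1.5825 bits

H(Y|X) = Σ_x P(x)·H(Y|X=x):
  X=0: P(X=0) = 17/49, P(Y|X=0) = (14/17, 2/17, 1/17) → H(Y|X=0) = 0.834347
  X=1: P(X=1) = 15/49, P(Y|X=1) = (2/15, 11/15, 2/15) → H(Y|X=1) = 1.103307
  X=2: P(X=2) = 17/49, P(Y|X=2) = (2/17, 5/17, 10/17) → H(Y|X=2) = 1.332820
H(Y|X) = (17/49)·0.834347 + (15/49)·1.103307 + (17/49)·1.332820 = 1.0896 bits

H(X,Y) = -Σ_{x,y} P(x,y) log₂ P(x,y). Per-cell terms -P(x,y)·log₂P(x,y):
  X=0: 0.516387, 0.188356, 0.114586
  X=1: 0.188356, 0.483838, 0.188356
  X=2: 0.188356, 0.335998, 0.467915
Sum of the 9 terms: H(X,Y) = 2.6721 bits

Chain rule check:
  H(X) + H(Y|X) = 1.5825 + 1.0896 = 2.6721 bits
  H(X,Y) = 2.6721 bits
✓ Chain rule verified.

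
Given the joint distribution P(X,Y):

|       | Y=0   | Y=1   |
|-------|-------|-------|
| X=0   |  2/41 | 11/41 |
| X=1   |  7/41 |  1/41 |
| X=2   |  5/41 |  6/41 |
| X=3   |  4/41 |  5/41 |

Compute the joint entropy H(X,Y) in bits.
2.7616 bits

H(X,Y) = -Σ_{x,y} P(x,y) log₂ P(x,y). Per-cell terms -P(x,y)·log₂P(x,y):
  X=0: 0.21256, 0.50925
  X=1: 0.43540, 0.13067
  X=2: 0.37020, 0.40574
  X=3: 0.32757, 0.37020
Sum of the 8 terms: H(X,Y) = 2.7616 bits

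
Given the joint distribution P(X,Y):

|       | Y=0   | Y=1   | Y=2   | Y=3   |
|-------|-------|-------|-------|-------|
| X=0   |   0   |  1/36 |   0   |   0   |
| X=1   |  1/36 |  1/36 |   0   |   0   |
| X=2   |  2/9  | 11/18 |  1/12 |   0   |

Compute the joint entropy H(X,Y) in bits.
1.6460 bits

H(X,Y) = -Σ_{x,y} P(x,y) log₂ P(x,y). Per-cell terms -P(x,y)·log₂P(x,y):
  X=0: 0.00000, 0.14361, 0.00000, 0.00000
  X=1: 0.14361, 0.14361, 0.00000, 0.00000
  X=2: 0.48221, 0.43419, 0.29875, 0.00000
  (cells with P = 0 contribute 0)
Sum of the 12 terms: H(X,Y) = 1.6460 bits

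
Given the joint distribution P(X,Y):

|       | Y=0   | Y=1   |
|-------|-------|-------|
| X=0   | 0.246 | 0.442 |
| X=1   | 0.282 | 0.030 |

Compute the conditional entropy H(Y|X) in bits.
0.7896 bits

H(Y|X) = H(X,Y) - H(X)

H(X,Y) = -Σ_{x,y} P(x,y) log₂ P(x,y). Per-cell terms -P(x,y)·log₂P(x,y):
  X=0: 0.4977, 0.5206
  X=1: 0.5150, 0.1518
Sum of the 4 terms: H(X,Y) = 1.6851 bits

Marginal of X (row sums):
  P(X=0) = 0.246 + 0.442 = 0.688
  P(X=1) = 0.282 + 0.030 = 0.312
H(X) = -[0.688·log₂(0.688) + 0.312·log₂(0.312)]
  = 0.3712 + 0.5243 = 0.8955 bits

H(Y|X) = H(X,Y) - H(X) = 1.6851 - 0.8955 = 0.7896 bits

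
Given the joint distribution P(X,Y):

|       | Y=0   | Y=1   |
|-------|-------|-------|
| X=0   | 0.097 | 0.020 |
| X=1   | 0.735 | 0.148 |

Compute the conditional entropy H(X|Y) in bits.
0.5207 bits

H(X|Y) = H(X,Y) - H(Y)

H(X,Y) = -Σ_{x,y} P(x,y) log₂ P(x,y). Per-cell terms -P(x,y)·log₂P(x,y):
  X=0: 0.3265, 0.1129
  X=1: 0.3265, 0.4079
Sum of the 4 terms: H(X,Y) = 1.1738 bits

Marginal of Y (column sums):
  P(Y=0) = 0.097 + 0.735 = 0.832
  P(Y=1) = 0.020 + 0.148 = 0.168
H(Y) = -[0.832·log₂(0.832) + 0.168·log₂(0.168)]
  = 0.2208 + 0.4323 = 0.6531 bits

H(X|Y) = H(X,Y) - H(Y) = 1.1738 - 0.6531 = 0.5207 bits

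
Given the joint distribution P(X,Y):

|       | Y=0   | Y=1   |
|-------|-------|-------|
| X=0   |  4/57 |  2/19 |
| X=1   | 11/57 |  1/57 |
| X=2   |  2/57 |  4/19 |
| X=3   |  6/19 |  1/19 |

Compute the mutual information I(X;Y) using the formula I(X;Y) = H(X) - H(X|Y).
0.3414 bits

I(X;Y) = H(X) - H(X|Y)

Marginal of X (row sums):
  P(X=0) = 4/57 + 2/19 = 10/57
  P(X=1) = 11/57 + 1/57 = 4/19
  P(X=2) = 2/57 + 4/19 = 14/57
  P(X=3) = 6/19 + 1/19 = 7/19
H(X) = -[(10/57)·log₂(10/57) + (4/19)·log₂(4/19) + (14/57)·log₂(14/57) + (7/19)·log₂(7/19)]
  = 0.440520 + 0.473248 + 0.497500 + 0.530737 = 1.942005 bits

Marginal of Y (column sums):
  P(Y=0) = 4/57 + 11/57 + 2/57 + 6/19 = 35/57
  P(Y=1) = 2/19 + 1/57 + 4/19 + 1/19 = 22/57
H(X|Y) = Σ_y P(y)·H(X|Y=y):
  Y=0: P(Y=0) = 35/57, P(X|Y=0) = (4/35, 11/35, 2/35, 18/35) → H(X|Y=0) = 1.611786
  Y=1: P(Y=1) = 22/57, P(X|Y=1) = (3/11, 1/22, 6/11, 3/22) → H(X|Y=1) = 1.582877
H(X|Y) = (35/57)·1.611786 + (22/57)·1.582877 = 1.600628 bits

I(X;Y) = H(X) - H(X|Y) = 1.942005 - 1.600628 = 0.3414 bits

Cross-check via I(X;Y) = H(X) + H(Y) - H(X,Y): computing H(Y) from the column sums and H(X,Y) from the 8 cells in the same way gives H(Y) = 0.962146 bits and H(X,Y) = 2.562774 bits, so
I(X;Y) = 1.942005 + 0.962146 - 2.562774 = 0.3414 bits ✓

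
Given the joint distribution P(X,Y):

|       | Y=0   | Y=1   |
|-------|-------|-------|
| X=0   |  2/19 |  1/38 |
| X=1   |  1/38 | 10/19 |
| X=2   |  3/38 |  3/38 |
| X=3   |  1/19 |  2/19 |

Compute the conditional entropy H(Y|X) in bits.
0.5505 bits

H(Y|X) = H(X,Y) - H(X)

H(X,Y) = -Σ_{x,y} P(x,y) log₂ P(x,y). Per-cell terms -P(x,y)·log₂P(x,y):
  X=0: 0.34189, 0.13810
  X=1: 0.13810, 0.48737
  X=2: 0.28918, 0.28918
  X=3: 0.22358, 0.34189
Sum of the 8 terms: H(X,Y) = 2.2493 bits

Marginal of X (row sums):
  P(X=0) = 2/19 + 1/38 = 5/38
  P(X=1) = 1/38 + 10/19 = 21/38
  P(X=2) = 3/38 + 3/38 = 3/19
  P(X=3) = 1/19 + 2/19 = 3/19
H(X) = -[(5/38)·log₂(5/38) + (21/38)·log₂(21/38) + (3/19)·log₂(3/19) + (3/19)·log₂(3/19)]
  = 0.38500 + 0.47284 + 0.42047 + 0.42047 = 1.6988 bits

H(Y|X) = H(X,Y) - H(X) = 2.2493 - 1.6988 = 0.5505 bits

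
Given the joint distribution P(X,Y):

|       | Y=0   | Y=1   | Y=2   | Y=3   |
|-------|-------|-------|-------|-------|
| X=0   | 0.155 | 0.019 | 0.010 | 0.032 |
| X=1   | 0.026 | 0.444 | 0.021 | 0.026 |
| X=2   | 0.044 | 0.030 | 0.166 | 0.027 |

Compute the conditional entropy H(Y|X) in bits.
1.1043 bits

H(Y|X) = H(X,Y) - H(X)

H(X,Y) = -Σ_{x,y} P(x,y) log₂ P(x,y). Per-cell terms -P(x,y)·log₂P(x,y):
  X=0: 0.41690, 0.10864, 0.06644, 0.15891
  X=1: 0.13690, 0.52009, 0.11704, 0.13690
  X=2: 0.19828, 0.15177, 0.43006, 0.14069
Sum of the 12 terms: H(X,Y) = 2.5826 bits

Marginal of X (row sums):
  P(X=0) = 0.155 + 0.019 + 0.010 + 0.032 = 0.216
  P(X=1) = 0.026 + 0.444 + 0.021 + 0.026 = 0.517
  P(X=2) = 0.044 + 0.030 + 0.166 + 0.027 = 0.267
H(X) = -[0.216·log₂(0.216) + 0.517·log₂(0.517) + 0.267·log₂(0.267)]
  = 0.47755 + 0.49206 + 0.50866 = 1.4783 bits

H(Y|X) = H(X,Y) - H(X) = 2.5826 - 1.4783 = 1.1043 bits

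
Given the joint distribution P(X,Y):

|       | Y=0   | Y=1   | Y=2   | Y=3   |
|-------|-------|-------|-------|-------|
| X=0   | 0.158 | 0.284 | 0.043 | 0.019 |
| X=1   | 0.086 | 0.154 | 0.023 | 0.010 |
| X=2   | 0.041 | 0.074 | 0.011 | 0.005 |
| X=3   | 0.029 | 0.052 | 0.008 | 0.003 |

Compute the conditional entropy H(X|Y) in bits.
1.7103 bits

H(X|Y) = H(X,Y) - H(Y)

H(X,Y) = -Σ_{x,y} P(x,y) log₂ P(x,y). Per-cell terms -P(x,y)·log₂P(x,y):
  X=0: 0.420597, 0.515755, 0.195199, 0.108639
  X=1: 0.304399, 0.415646, 0.125171, 0.066439
  X=2: 0.188938, 0.277968, 0.071570, 0.038219
  X=3: 0.148126, 0.221798, 0.055726, 0.025142
Sum of the 16 terms: H(X,Y) = 3.17933 bits

Marginal of Y (column sums):
  P(Y=0) = 0.158 + 0.086 + 0.041 + 0.029 = 0.314
  P(Y=1) = 0.284 + 0.154 + 0.074 + 0.052 = 0.564
  P(Y=2) = 0.043 + 0.023 + 0.011 + 0.008 = 0.085
  P(Y=3) = 0.019 + 0.010 + 0.005 + 0.003 = 0.037
H(Y) = -[0.314·log₂(0.314) + 0.564·log₂(0.564) + 0.085·log₂(0.085) + 0.037·log₂(0.037)]
  = 0.524745 + 0.465995 + 0.302293 + 0.175984 = 1.46902 bits

H(X|Y) = H(X,Y) - H(Y) = 3.17933 - 1.46902 = 1.7103 bits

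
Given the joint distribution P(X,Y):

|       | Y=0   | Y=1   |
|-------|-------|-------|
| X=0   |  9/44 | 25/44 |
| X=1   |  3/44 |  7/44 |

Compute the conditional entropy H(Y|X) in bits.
0.8446 bits

H(Y|X) = H(X,Y) - H(X)

H(X,Y) = -Σ_{x,y} P(x,y) log₂ P(x,y). Per-cell terms -P(x,y)·log₂P(x,y):
  X=0: 0.4683, 0.4634
  X=1: 0.2642, 0.4219
Sum of the 4 terms: H(X,Y) = 1.6178 bits

Marginal of X (row sums):
  P(X=0) = 9/44 + 25/44 = 17/22
  P(X=1) = 3/44 + 7/44 = 5/22
H(X) = -[(17/22)·log₂(17/22) + (5/22)·log₂(5/22)]
  = 0.2874 + 0.4858 = 0.7732 bits

H(Y|X) = H(X,Y) - H(X) = 1.6178 - 0.7732 = 0.8446 bits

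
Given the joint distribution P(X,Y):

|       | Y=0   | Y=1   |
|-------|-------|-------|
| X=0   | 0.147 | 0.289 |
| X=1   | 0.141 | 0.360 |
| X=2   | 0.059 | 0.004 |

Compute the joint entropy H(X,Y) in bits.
2.1261 bits

H(X,Y) = -Σ_{x,y} P(x,y) log₂ P(x,y). Per-cell terms -P(x,y)·log₂P(x,y):
  X=0: 0.4066, 0.5176
  X=1: 0.3985, 0.5306
  X=2: 0.2409, 0.0319
Sum of the 6 terms: H(X,Y) = 2.1261 bits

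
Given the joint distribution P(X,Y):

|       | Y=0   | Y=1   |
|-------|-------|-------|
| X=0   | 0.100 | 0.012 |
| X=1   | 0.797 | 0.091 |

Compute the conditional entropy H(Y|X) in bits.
0.4784 bits

H(Y|X) = H(X,Y) - H(X)

H(X,Y) = -Σ_{x,y} P(x,y) log₂ P(x,y). Per-cell terms -P(x,y)·log₂P(x,y):
  X=0: 0.33219, 0.07657
  X=1: 0.26090, 0.31468
Sum of the 4 terms: H(X,Y) = 0.9843 bits

Marginal of X (row sums):
  P(X=0) = 0.100 + 0.012 = 0.112
  P(X=1) = 0.797 + 0.091 = 0.888
H(X) = -[0.112·log₂(0.112) + 0.888·log₂(0.888)]
  = 0.35374 + 0.15218 = 0.5059 bits

H(Y|X) = H(X,Y) - H(X) = 0.9843 - 0.5059 = 0.4784 bits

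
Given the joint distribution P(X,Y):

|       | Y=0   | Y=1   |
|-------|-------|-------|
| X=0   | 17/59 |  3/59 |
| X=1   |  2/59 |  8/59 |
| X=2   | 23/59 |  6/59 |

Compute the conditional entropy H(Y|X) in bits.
0.6906 bits

H(Y|X) = H(X,Y) - H(X)

H(X,Y) = -Σ_{x,y} P(x,y) log₂ P(x,y). Per-cell terms -P(x,y)·log₂P(x,y):
  X=0: 0.51726, 0.21853
  X=1: 0.16551, 0.39087
  X=2: 0.52981, 0.33536
Sum of the 6 terms: H(X,Y) = 2.1573 bits

Marginal of X (row sums):
  P(X=0) = 17/59 + 3/59 = 20/59
  P(X=1) = 2/59 + 8/59 = 10/59
  P(X=2) = 23/59 + 6/59 = 29/59
H(X) = -[(20/59)·log₂(20/59) + (10/59)·log₂(10/59) + (29/59)·log₂(29/59)]
  = 0.52906 + 0.43402 + 0.50365 = 1.4667 bits

H(Y|X) = H(X,Y) - H(X) = 2.1573 - 1.4667 = 0.6906 bits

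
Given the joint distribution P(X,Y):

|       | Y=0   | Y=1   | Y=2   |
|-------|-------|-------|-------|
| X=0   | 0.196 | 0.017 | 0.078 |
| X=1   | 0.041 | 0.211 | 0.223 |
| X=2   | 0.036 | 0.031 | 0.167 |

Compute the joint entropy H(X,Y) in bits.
2.7524 bits

H(X,Y) = -Σ_{x,y} P(x,y) log₂ P(x,y). Per-cell terms -P(x,y)·log₂P(x,y):
  X=0: 0.4608, 0.0999, 0.2871
  X=1: 0.1889, 0.4736, 0.4828
  X=2: 0.1727, 0.1554, 0.4312
Sum of the 9 terms: H(X,Y) = 2.7524 bits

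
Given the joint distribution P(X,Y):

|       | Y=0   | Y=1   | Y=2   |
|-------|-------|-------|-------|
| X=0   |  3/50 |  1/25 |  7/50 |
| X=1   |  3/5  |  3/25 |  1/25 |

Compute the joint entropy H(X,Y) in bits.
1.8214 bits

H(X,Y) = -Σ_{x,y} P(x,y) log₂ P(x,y). Per-cell terms -P(x,y)·log₂P(x,y):
  X=0: 0.24353, 0.18575, 0.39711
  X=1: 0.44218, 0.36707, 0.18575
Sum of the 6 terms: H(X,Y) = 1.8214 bits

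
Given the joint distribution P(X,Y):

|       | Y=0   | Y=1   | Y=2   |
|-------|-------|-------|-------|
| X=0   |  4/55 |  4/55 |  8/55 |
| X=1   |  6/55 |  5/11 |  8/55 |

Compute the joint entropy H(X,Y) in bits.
2.2249 bits

H(X,Y) = -Σ_{x,y} P(x,y) log₂ P(x,y). Per-cell terms -P(x,y)·log₂P(x,y):
  X=0: 0.2750, 0.2750, 0.4046
  X=1: 0.3487, 0.5170, 0.4046
Sum of the 6 terms: H(X,Y) = 2.2249 bits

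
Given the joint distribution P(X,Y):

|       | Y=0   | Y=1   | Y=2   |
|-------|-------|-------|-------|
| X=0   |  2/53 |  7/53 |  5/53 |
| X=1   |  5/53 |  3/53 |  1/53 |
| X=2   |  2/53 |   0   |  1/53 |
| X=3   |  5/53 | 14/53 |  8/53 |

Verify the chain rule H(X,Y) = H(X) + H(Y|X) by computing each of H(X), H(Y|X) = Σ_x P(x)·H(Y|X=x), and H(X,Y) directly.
H(X) = 1.6719 bits, H(Y|X) = 1.4044 bits, H(X,Y) = 3.0763 bits

Marginal of X (row sums):
  P(X=0) = 2/53 + 7/53 + 5/53 = 14/53
  P(X=1) = 5/53 + 3/53 + 1/53 = 9/53
  P(X=2) = 2/53 + 0 + 1/53 = 3/53
  P(X=3) = 5/53 + 14/53 + 8/53 = 27/53
H(X) = -[(14/53)·log₂(14/53) + (9/53)·log₂(9/53) + (3/53)·log₂(3/53) + (27/53)·log₂(27/53)]
  = 0.507319 + 0.434377 + 0.234507 + 0.495696 = 1.6719 bits

H(Y|X) = Σ_x P(x)·H(Y|X=x):
  X=0: P(X=0) = 14/53, P(Y|X=0) = (1/7, 1/2, 5/14) → H(Y|X=0) = 1.431560
  X=1: P(X=1) = 9/53, P(Y|X=1) = (5/9, 1/3, 1/9) → H(Y|X=1) = 1.351644
  X=2: P(X=2) = 3/53, P(Y|X=2) = (2/3, 0, 1/3) → H(Y|X=2) = 0.918296
  X=3: P(X=3) = 27/53, P(Y|X=3) = (5/27, 14/27, 8/27) → H(Y|X=3) = 1.461828
H(Y|X) = (14/53)·1.431560 + (9/53)·1.351644 + (3/53)·0.918296 + (27/53)·1.461828 = 1.4044 bits

H(X,Y) = -Σ_{x,y} P(x,y) log₂ P(x,y). Per-cell terms -P(x,y)·log₂P(x,y):
  X=0: 0.178412, 0.385735, 0.321320
  X=1: 0.321320, 0.234507, 0.108074
  X=2: 0.178412, 0.000000, 0.108074
  X=3: 0.321320, 0.507319, 0.411762
  (cells with P = 0 contribute 0)
Sum of the 12 terms: H(X,Y) = 3.0763 bits

Chain rule check:
  H(X) + H(Y|X) = 1.6719 + 1.4044 = 3.0763 bits
  H(X,Y) = 3.0763 bits
✓ Chain rule verified.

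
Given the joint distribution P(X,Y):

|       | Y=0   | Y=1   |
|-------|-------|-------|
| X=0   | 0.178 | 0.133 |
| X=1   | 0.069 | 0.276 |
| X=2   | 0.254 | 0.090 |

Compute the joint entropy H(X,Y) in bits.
2.4239 bits

H(X,Y) = -Σ_{x,y} P(x,y) log₂ P(x,y). Per-cell terms -P(x,y)·log₂P(x,y):
  X=0: 0.44323, 0.38710
  X=1: 0.26615, 0.51260
  X=2: 0.50218, 0.31265
Sum of the 6 terms: H(X,Y) = 2.4239 bits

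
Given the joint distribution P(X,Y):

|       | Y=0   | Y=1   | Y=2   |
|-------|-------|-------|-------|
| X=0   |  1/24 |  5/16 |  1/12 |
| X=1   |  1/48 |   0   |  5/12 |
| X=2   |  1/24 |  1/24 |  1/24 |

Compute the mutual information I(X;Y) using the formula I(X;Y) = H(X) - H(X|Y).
0.5380 bits

I(X;Y) = H(X) - H(X|Y)

Marginal of X (row sums):
  P(X=0) = 1/24 + 5/16 + 1/12 = 7/16
  P(X=1) = 1/48 + 0 + 5/12 = 7/16
  P(X=2) = 1/24 + 1/24 + 1/24 = 1/8
H(X) = -[(7/16)·log₂(7/16) + (7/16)·log₂(7/16) + (1/8)·log₂(1/8)]
  = 0.52178 + 0.52178 + 0.37500 = 1.41856 bits

Marginal of Y (column sums):
  P(Y=0) = 1/24 + 1/48 + 1/24 = 5/48
  P(Y=1) = 5/16 + 0 + 1/24 = 17/48
  P(Y=2) = 1/12 + 5/12 + 1/24 = 13/24
H(X|Y) = Σ_y P(y)·H(X|Y=y):
  Y=0: P(Y=0) = 5/48, P(X|Y=0) = (2/5, 1/5, 2/5) → H(X|Y=0) = 1.52193
  Y=1: P(Y=1) = 17/48, P(X|Y=1) = (15/17, 0, 2/17) → H(X|Y=1) = 0.52256
  Y=2: P(Y=2) = 13/24, P(X|Y=2) = (2/13, 10/13, 1/13) → H(X|Y=2) = 0.99126
H(X|Y) = (5/48)·1.52193 + (17/48)·0.52256 + (13/24)·0.99126 = 0.88054 bits

I(X;Y) = H(X) - H(X|Y) = 1.41856 - 0.88054 = 0.5380 bits

Cross-check via I(X;Y) = H(X) + H(Y) - H(X,Y): computing H(Y) from the column sums and H(X,Y) from the 9 cells in the same way gives H(Y) = 1.34938 bits and H(X,Y) = 2.22992 bits, so
I(X;Y) = 1.41856 + 1.34938 - 2.22992 = 0.5380 bits ✓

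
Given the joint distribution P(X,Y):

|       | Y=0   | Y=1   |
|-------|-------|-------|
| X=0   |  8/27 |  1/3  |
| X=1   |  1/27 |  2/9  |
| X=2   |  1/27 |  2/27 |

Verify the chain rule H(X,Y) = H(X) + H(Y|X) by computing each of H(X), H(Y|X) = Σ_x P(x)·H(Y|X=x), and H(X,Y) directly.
H(X) = 1.2774 bits, H(Y|X) = 0.8835 bits, H(X,Y) = 2.1608 bits

Marginal of X (row sums):
  P(X=0) = 8/27 + 1/3 = 17/27
  P(X=1) = 1/27 + 2/9 = 7/27
  P(X=2) = 1/27 + 2/27 = 1/9
H(X) = -[(17/27)·log₂(17/27) + (7/27)·log₂(7/27) + (1/9)·log₂(1/9)]
  = 0.420230 + 0.504916 + 0.352214 = 1.2774 bits

H(Y|X) = Σ_x P(x)·H(Y|X=x):
  X=0: P(X=0) = 17/27, P(Y|X=0) = (8/17, 9/17) → H(Y|X=0) = 0.997503
  X=1: P(X=1) = 7/27, P(Y|X=1) = (1/7, 6/7) → H(Y|X=1) = 0.591673
  X=2: P(X=2) = 1/9, P(Y|X=2) = (1/3, 2/3) → H(Y|X=2) = 0.918296
H(Y|X) = (17/27)·0.997503 + (7/27)·0.591673 + (1/9)·0.918296 = 0.8835 bits

H(X,Y) = -Σ_{x,y} P(x,y) log₂ P(x,y). Per-cell terms -P(x,y)·log₂P(x,y):
  X=0: 0.519967, 0.528321
  X=1: 0.176107, 0.482206
  X=2: 0.176107, 0.278140
Sum of the 6 terms: H(X,Y) = 2.1608 bits

Chain rule check:
  H(X) + H(Y|X) = 1.2774 + 0.8835 = 2.1609 bits
  H(X,Y) = 2.1608 bits
✓ Chain rule verified (Δ = 0.0001 is 4-dp rounding noise: each of the three values was rounded independently).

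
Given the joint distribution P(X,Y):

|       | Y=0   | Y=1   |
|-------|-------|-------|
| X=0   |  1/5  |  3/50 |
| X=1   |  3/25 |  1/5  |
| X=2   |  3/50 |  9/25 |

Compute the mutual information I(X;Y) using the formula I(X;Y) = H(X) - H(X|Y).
0.2015 bits

I(X;Y) = H(X) - H(X|Y)

Marginal of X (row sums):
  P(X=0) = 1/5 + 3/50 = 13/50
  P(X=1) = 3/25 + 1/5 = 8/25
  P(X=2) = 3/50 + 9/25 = 21/50
H(X) = -[(13/50)·log₂(13/50) + (8/25)·log₂(8/25) + (21/50)·log₂(21/50)]
  = 0.50529 + 0.52603 + 0.52565 = 1.5570 bits

Marginal of Y (column sums):
  P(Y=0) = 1/5 + 3/25 + 3/50 = 19/50
  P(Y=1) = 3/50 + 1/5 + 9/25 = 31/50
H(X|Y) = Σ_y P(y)·H(X|Y=y):
  Y=0: P(Y=0) = 19/50, P(X|Y=0) = (10/19, 6/19, 3/19) → H(X|Y=0) = 1.43298
  Y=1: P(Y=1) = 31/50, P(X|Y=1) = (3/31, 10/31, 18/31) → H(X|Y=1) = 1.30798
H(X|Y) = (19/50)·1.43298 + (31/50)·1.30798 = 1.3555 bits

I(X;Y) = H(X) - H(X|Y) = 1.5570 - 1.3555 = 0.2015 bits

Cross-check via I(X;Y) = H(X) + H(Y) - H(X,Y): computing H(Y) from the column sums and H(X,Y) from the 6 cells in the same way gives H(Y) = 0.9580 bits and H(X,Y) = 2.3135 bits, so
I(X;Y) = 1.5570 + 0.9580 - 2.3135 = 0.2015 bits ✓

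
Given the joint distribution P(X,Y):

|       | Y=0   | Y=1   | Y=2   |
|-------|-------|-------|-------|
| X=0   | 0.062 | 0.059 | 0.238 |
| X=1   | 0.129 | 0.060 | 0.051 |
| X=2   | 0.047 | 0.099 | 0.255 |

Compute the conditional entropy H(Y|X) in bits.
1.3131 bits

H(Y|X) = H(X,Y) - H(X)

H(X,Y) = -Σ_{x,y} P(x,y) log₂ P(x,y). Per-cell terms -P(x,y)·log₂P(x,y):
  X=0: 0.24872, 0.24091, 0.49289
  X=1: 0.38114, 0.24353, 0.21896
  X=2: 0.20733, 0.33031, 0.50271
Sum of the 9 terms: H(X,Y) = 2.8665 bits

Marginal of X (row sums):
  P(X=0) = 0.062 + 0.059 + 0.238 = 0.359
  P(X=1) = 0.129 + 0.060 + 0.051 = 0.240
  P(X=2) = 0.047 + 0.099 + 0.255 = 0.401
H(X) = -[0.359·log₂(0.359) + 0.240·log₂(0.240) + 0.401·log₂(0.401)]
  = 0.53058 + 0.49413 + 0.52865 = 1.5534 bits

H(Y|X) = H(X,Y) - H(X) = 2.8665 - 1.5534 = 1.3131 bits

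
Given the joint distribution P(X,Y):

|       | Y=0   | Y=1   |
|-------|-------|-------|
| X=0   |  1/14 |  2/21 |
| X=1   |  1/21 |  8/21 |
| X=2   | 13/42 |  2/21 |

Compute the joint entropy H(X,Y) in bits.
2.1814 bits

H(X,Y) = -Σ_{x,y} P(x,y) log₂ P(x,y). Per-cell terms -P(x,y)·log₂P(x,y):
  X=0: 0.27195, 0.32308
  X=1: 0.20916, 0.53041
  X=2: 0.52368, 0.32308
Sum of the 6 terms: H(X,Y) = 2.1814 bits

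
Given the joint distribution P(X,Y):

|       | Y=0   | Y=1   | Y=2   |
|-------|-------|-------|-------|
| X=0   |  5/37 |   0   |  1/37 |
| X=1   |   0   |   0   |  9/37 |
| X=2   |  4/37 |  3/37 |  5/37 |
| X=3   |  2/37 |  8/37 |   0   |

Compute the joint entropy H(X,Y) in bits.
2.7634 bits

H(X,Y) = -Σ_{x,y} P(x,y) log₂ P(x,y). Per-cell terms -P(x,y)·log₂P(x,y):
  X=0: 0.3902, 0.0000, 0.1408
  X=1: 0.0000, 0.0000, 0.4961
  X=2: 0.3470, 0.2939, 0.3902
  X=3: 0.2275, 0.4777, 0.0000
  (cells with P = 0 contribute 0)
Sum of the 12 terms: H(X,Y) = 2.7634 bits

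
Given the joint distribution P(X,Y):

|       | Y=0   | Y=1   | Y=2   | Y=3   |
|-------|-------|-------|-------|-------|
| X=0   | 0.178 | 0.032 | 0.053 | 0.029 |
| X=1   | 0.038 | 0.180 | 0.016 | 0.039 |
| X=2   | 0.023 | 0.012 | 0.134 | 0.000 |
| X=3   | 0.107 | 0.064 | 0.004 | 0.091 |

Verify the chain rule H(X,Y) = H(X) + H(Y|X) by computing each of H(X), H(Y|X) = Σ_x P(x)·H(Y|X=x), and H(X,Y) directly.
H(X) = 1.9716 bits, H(Y|X) = 1.4415 bits, H(X,Y) = 3.4131 bits

Marginal of X (row sums):
  P(X=0) = 0.178 + 0.032 + 0.053 + 0.029 = 0.292
  P(X=1) = 0.038 + 0.180 + 0.016 + 0.039 = 0.273
  P(X=2) = 0.023 + 0.012 + 0.134 + 0.000 = 0.169
  P(X=3) = 0.107 + 0.064 + 0.004 + 0.091 = 0.266
H(X) = -[0.292·log₂(0.292) + 0.273·log₂(0.273) + 0.169·log₂(0.169) + 0.266·log₂(0.266)]
  = 0.51858 + 0.51134 + 0.43347 + 0.50819 = 1.9716 bits

H(Y|X) = Σ_x P(x)·H(Y|X=x):
  X=0: P(X=0) = 0.292, P(Y|X=0) = (89/146, 8/73, 53/292, 29/292) → H(Y|X=0) = 1.56263
  X=1: P(X=1) = 0.273, P(Y|X=1) = (38/273, 60/91, 16/273, 1/7) → H(Y|X=1) = 1.43310
  X=2: P(X=2) = 0.169, P(Y|X=2) = (23/169, 12/169, 134/169, 0) → H(Y|X=2) = 0.92800
  X=3: P(X=3) = 0.266, P(Y|X=3) = (107/266, 32/133, 2/133, 13/38) → H(Y|X=3) = 1.64345
H(Y|X) = 0.292·1.56263 + 0.273·1.43310 + 0.169·0.92800 + 0.266·1.64345 = 1.4415 bits

H(X,Y) = -Σ_{x,y} P(x,y) log₂ P(x,y). Per-cell terms -P(x,y)·log₂P(x,y):
  X=0: 0.44323, 0.15891, 0.22461, 0.14813
  X=1: 0.17928, 0.44531, 0.09545, 0.18253
  X=2: 0.12517, 0.07657, 0.38856, 0.00000
  X=3: 0.34500, 0.25381, 0.03186, 0.31468
  (cells with P = 0 contribute 0)
Sum of the 16 terms: H(X,Y) = 3.4131 bits

Chain rule check:
  H(X) + H(Y|X) = 1.9716 + 1.4415 = 3.4131 bits
  H(X,Y) = 3.4131 bits
✓ Chain rule verified.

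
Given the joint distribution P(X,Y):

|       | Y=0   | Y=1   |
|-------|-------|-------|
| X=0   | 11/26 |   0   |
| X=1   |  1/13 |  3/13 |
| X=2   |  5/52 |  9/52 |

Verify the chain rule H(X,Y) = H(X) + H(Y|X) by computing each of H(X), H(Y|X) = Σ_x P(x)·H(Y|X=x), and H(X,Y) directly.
H(X) = 1.5579 bits, H(Y|X) = 0.5028 bits, H(X,Y) = 2.0607 bits

Marginal of X (row sums):
  P(X=0) = 11/26 + 0 = 11/26
  P(X=1) = 1/13 + 3/13 = 4/13
  P(X=2) = 5/52 + 9/52 = 7/26
H(X) = -[(11/26)·log₂(11/26) + (4/13)·log₂(4/13) + (7/26)·log₂(7/26)]
  = 0.5250 + 0.5232 + 0.5097 = 1.5579 bits

H(Y|X) = Σ_x P(x)·H(Y|X=x):
  X=0: P(X=0) = 11/26, P(Y|X=0) = (1, 0) → H(Y|X=0) = 0.0000
  X=1: P(X=1) = 4/13, P(Y|X=1) = (1/4, 3/4) → H(Y|X=1) = 0.8113
  X=2: P(X=2) = 7/26, P(Y|X=2) = (5/14, 9/14) → H(Y|X=2) = 0.9403
H(Y|X) = (11/26)·0.0000 + (4/13)·0.8113 + (7/26)·0.9403 = 0.5028 bits

H(X,Y) = -Σ_{x,y} P(x,y) log₂ P(x,y). Per-cell terms -P(x,y)·log₂P(x,y):
  X=0: 0.5250, 0.0000
  X=1: 0.2846, 0.4882
  X=2: 0.3249, 0.4380
  (cells with P = 0 contribute 0)
Sum of the 6 terms: H(X,Y) = 2.0607 bits

Chain rule check:
  H(X) + H(Y|X) = 1.5579 + 0.5028 = 2.0607 bits
  H(X,Y) = 2.0607 bits
✓ Chain rule verified.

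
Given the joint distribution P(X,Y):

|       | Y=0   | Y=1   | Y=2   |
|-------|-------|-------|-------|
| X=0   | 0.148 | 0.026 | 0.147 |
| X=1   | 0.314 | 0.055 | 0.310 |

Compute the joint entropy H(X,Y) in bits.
2.2301 bits

H(X,Y) = -Σ_{x,y} P(x,y) log₂ P(x,y). Per-cell terms -P(x,y)·log₂P(x,y):
  X=0: 0.40794, 0.13690, 0.40662
  X=1: 0.52475, 0.23014, 0.52379
Sum of the 6 terms: H(X,Y) = 2.2301 bits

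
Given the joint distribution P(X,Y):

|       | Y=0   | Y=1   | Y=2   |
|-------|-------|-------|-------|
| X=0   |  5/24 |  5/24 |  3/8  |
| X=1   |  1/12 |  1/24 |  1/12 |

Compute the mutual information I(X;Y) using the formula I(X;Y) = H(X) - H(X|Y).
0.0105 bits

I(X;Y) = H(X) - H(X|Y)

Marginal of X (row sums):
  P(X=0) = 5/24 + 5/24 + 3/8 = 19/24
  P(X=1) = 1/12 + 1/24 + 1/12 = 5/24
H(X) = -[(19/24)·log₂(19/24) + (5/24)·log₂(5/24)]
  = 0.26682 + 0.47147 = 0.7383 bits

Marginal of Y (column sums):
  P(Y=0) = 5/24 + 1/12 = 7/24
  P(Y=1) = 5/24 + 1/24 = 1/4
  P(Y=2) = 3/8 + 1/12 = 11/24
H(X|Y) = Σ_y P(y)·H(X|Y=y):
  Y=0: P(Y=0) = 7/24, P(X|Y=0) = (5/7, 2/7) → H(X|Y=0) = 0.86312
  Y=1: P(Y=1) = 1/4, P(X|Y=1) = (5/6, 1/6) → H(X|Y=1) = 0.65002
  Y=2: P(Y=2) = 11/24, P(X|Y=2) = (9/11, 2/11) → H(X|Y=2) = 0.68404
H(X|Y) = (7/24)·0.86312 + (1/4)·0.65002 + (11/24)·0.68404 = 0.7278 bits

I(X;Y) = H(X) - H(X|Y) = 0.7383 - 0.7278 = 0.0105 bits

Cross-check via I(X;Y) = H(X) + H(Y) - H(X,Y): computing H(Y) from the column sums and H(X,Y) from the 6 cells in the same way gives H(Y) = 1.5343 bits and H(X,Y) = 2.2621 bits, so
I(X;Y) = 0.7383 + 1.5343 - 2.2621 = 0.0105 bits ✓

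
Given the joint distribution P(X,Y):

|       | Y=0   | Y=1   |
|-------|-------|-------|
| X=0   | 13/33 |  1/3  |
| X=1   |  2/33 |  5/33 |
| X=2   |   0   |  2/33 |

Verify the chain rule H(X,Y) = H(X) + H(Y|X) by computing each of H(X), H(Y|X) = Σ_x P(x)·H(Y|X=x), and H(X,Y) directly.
H(X) = 1.0538 bits, H(Y|X) = 0.9067 bits, H(X,Y) = 1.9605 bits

Marginal of X (row sums):
  P(X=0) = 13/33 + 1/3 = 8/11
  P(X=1) = 2/33 + 5/33 = 7/33
  P(X=2) = 0 + 2/33 = 2/33
H(X) = -[(8/11)·log₂(8/11) + (7/33)·log₂(7/33) + (2/33)·log₂(2/33)]
  = 0.33413 + 0.47452 + 0.24511 = 1.0538 bits

H(Y|X) = Σ_x P(x)·H(Y|X=x):
  X=0: P(X=0) = 8/11, P(Y|X=0) = (13/24, 11/24) → H(Y|X=0) = 0.99498
  X=1: P(X=1) = 7/33, P(Y|X=1) = (2/7, 5/7) → H(Y|X=1) = 0.86312
  X=2: P(X=2) = 2/33, P(Y|X=2) = (0, 1) → H(Y|X=2) = 0.00000
H(Y|X) = (8/11)·0.99498 + (7/33)·0.86312 + (2/33)·0.00000 = 0.9067 bits

H(X,Y) = -Σ_{x,y} P(x,y) log₂ P(x,y). Per-cell terms -P(x,y)·log₂P(x,y):
  X=0: 0.52944, 0.52832
  X=1: 0.24511, 0.41249
  X=2: 0.00000, 0.24511
  (cells with P = 0 contribute 0)
Sum of the 6 terms: H(X,Y) = 1.9605 bits

Chain rule check:
  H(X) + H(Y|X) = 1.0538 + 0.9067 = 1.9605 bits
  H(X,Y) = 1.9605 bits
✓ Chain rule verified.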